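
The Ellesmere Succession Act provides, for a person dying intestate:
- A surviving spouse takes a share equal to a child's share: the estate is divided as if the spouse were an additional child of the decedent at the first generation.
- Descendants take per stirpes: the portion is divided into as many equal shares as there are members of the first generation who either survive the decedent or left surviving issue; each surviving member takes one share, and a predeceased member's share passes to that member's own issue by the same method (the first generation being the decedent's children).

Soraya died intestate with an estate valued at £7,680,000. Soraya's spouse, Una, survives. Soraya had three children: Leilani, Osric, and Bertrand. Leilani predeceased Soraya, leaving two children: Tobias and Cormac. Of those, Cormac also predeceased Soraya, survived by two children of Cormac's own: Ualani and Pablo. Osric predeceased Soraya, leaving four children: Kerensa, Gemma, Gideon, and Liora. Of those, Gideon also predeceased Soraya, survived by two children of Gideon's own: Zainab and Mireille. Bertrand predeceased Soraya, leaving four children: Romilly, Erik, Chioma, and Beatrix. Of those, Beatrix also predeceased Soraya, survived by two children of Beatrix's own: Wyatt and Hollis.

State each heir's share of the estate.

Una: £1,920,000; Tobias: £960,000; Ualani: £480,000; Pablo: £480,000; Kerensa: £480,000; Gemma: £480,000; Zainab: £240,000; Mireille: £240,000; Liora: £480,000; Romilly: £480,000; Erik: £480,000; Chioma: £480,000; Wyatt: £240,000; Hollis: £240,000

The spouse counts as an additional share at the children's level, so there are 4 primary shares of £1,920,000. Una takes one such share (£1,920,000).
The children's combined portion (£5,760,000) is divided into 3 shares of £1,920,000: Leilani's £1,920,000 share passes to Leilani's issue; Osric's £1,920,000 share passes to Osric's issue; Bertrand's £1,920,000 share passes to Bertrand's issue.
Leilani's share (£1,920,000) is divided into 2 shares of £960,000: Tobias takes £960,000; Cormac's £960,000 share passes to Cormac's issue.
Cormac's share (£960,000) is divided into 2 shares of £480,000: Ualani and Pablo each take £480,000.
Osric's share (£1,920,000) is divided into 4 shares of £480,000: Kerensa, Gemma, and Liora each take £480,000; Gideon's £480,000 share passes to Gideon's issue.
Gideon's share (£480,000) is divided into 2 shares of £240,000: Zainab and Mireille each take £240,000.
Bertrand's share (£1,920,000) is divided into 4 shares of £480,000: Romilly, Erik, and Chioma each take £480,000; Beatrix's £480,000 share passes to Beatrix's issue.
Beatrix's share (£480,000) is divided into 2 shares of £240,000: Wyatt and Hollis each take £240,000.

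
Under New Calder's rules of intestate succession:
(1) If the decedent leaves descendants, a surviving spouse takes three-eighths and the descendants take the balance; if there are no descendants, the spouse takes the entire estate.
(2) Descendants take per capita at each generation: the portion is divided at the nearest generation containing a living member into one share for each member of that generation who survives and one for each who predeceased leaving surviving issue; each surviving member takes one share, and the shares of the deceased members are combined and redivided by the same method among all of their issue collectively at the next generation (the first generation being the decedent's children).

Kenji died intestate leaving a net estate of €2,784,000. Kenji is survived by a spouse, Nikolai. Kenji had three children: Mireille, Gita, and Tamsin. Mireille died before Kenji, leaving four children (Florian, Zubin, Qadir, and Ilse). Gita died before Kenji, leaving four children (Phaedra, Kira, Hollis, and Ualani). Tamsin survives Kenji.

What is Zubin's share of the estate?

Zubin receives €145,000.

Nikolai takes three-eighths of €2,784,000 = €1,044,000. The remaining €1,740,000 passes to the descendants.
The descendants' portion (€1,740,000) is divided at the children's generation into 3 shares of €580,000. Tamsin takes €580,000. The 2 shares of the deceased (Mireille and Gita) are combined into a pool of €1,160,000.
That pool (€1,160,000) is divided at the grandchildren's generation equally among Florian, Zubin, Qadir, Ilse, Phaedra, Kira, Hollis, and Ualani: €145,000 each.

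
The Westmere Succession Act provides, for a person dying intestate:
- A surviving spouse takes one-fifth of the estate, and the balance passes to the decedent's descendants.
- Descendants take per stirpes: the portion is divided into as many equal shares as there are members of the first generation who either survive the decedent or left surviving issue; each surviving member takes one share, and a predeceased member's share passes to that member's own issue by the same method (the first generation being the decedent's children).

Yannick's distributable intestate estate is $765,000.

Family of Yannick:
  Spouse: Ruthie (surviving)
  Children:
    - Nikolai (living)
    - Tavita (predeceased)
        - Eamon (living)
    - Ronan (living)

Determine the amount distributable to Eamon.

Ruthie takes one-fifth of $765,000 = $153,000. The remaining $612,000 passes to the descendants.
The descendants' portion ($612,000) is divided into 3 shares of $204,000: Nikolai and Ronan each take $204,000; Tavita's $204,000 share passes to Tavita's issue.
Tavita's share ($204,000) passes entirely to Eamon.

Eamon receives $204,000.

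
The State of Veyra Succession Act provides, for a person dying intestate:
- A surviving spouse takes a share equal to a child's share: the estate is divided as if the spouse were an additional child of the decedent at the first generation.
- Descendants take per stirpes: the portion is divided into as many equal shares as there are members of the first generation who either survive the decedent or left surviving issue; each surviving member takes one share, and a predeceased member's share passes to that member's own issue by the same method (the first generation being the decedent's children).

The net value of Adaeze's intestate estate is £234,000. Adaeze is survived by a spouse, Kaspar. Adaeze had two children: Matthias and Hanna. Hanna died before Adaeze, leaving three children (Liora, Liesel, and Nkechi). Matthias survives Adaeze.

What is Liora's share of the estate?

The spouse counts as an additional share at the children's level, so there are 3 primary shares of £78,000. Kaspar takes one such share (£78,000).
The children's combined portion (£156,000) is divided into 2 shares of £78,000: Matthias takes £78,000; Hanna's £78,000 share passes to Hanna's issue.
Hanna's share (£78,000) is divided into 3 shares of £26,000: Liora, Liesel, and Nkechi each take £26,000.

Liora receives £26,000.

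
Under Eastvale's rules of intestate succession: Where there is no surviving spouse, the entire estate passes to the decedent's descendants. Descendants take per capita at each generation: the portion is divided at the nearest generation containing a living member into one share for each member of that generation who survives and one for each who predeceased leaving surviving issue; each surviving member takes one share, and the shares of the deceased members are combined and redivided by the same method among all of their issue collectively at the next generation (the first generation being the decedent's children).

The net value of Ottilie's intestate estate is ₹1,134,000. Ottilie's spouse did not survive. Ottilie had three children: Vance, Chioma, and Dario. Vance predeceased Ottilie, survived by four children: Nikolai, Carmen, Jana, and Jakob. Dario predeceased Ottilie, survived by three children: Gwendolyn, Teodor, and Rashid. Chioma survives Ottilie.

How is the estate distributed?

The entire ₹1,134,000 passes to the descendants.
That amount (₹1,134,000) is divided at the children's generation into 3 shares of ₹378,000. Chioma takes ₹378,000. The 2 shares of the deceased (Vance and Dario) are combined into a pool of ₹756,000.
That pool (₹756,000) is divided at the grandchildren's generation equally among Nikolai, Carmen, Jana, Jakob, Gwendolyn, Teodor, and Rashid: ₹108,000 each.

Nikolai: ₹108,000; Carmen: ₹108,000; Jana: ₹108,000; Jakob: ₹108,000; Chioma: ₹378,000; Gwendolyn: ₹108,000; Teodor: ₹108,000; Rashid: ₹108,000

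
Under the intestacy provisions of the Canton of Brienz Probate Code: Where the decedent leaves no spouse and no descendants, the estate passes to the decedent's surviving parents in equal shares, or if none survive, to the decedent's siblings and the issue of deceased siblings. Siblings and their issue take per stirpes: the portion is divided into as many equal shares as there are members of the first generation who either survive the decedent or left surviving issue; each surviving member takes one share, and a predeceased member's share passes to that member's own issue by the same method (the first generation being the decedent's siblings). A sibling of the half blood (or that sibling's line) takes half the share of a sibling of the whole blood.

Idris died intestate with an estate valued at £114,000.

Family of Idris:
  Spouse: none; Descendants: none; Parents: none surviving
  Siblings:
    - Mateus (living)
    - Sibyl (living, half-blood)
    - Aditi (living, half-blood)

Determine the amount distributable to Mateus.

Mateus receives £57,000.

The entire £114,000 passes to the siblings and their issue.
Counting each half-blood sibling's line as half a unit, there are 2 units in £114,000, so one unit is £57,000. Whole-blood lines (Mateus) take £57,000 each; half-blood lines (Sibyl and Aditi) take £28,500 each.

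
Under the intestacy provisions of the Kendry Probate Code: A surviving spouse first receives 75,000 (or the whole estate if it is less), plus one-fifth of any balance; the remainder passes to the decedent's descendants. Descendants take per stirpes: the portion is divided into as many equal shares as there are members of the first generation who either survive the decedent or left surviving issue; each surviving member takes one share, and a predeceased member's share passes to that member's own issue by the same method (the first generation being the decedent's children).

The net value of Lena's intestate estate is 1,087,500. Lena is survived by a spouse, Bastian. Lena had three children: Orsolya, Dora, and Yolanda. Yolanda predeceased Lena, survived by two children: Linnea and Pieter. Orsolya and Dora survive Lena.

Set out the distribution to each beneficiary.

Bastian first takes 75,000, leaving a balance of 1,012,500. Bastian then takes one-fifth of the balance (202,500), for a total of 277,500. The remaining 810,000 passes to the descendants.
The descendants' portion (810,000) is divided into 3 shares of 270,000: Orsolya and Dora each take 270,000; Yolanda's 270,000 share passes to Yolanda's issue.
Yolanda's share (270,000) is divided into 2 shares of 135,000: Linnea and Pieter each take 135,000.

Bastian: 277,500; Orsolya: 270,000; Dora: 270,000; Linnea: 135,000; Pieter: 135,000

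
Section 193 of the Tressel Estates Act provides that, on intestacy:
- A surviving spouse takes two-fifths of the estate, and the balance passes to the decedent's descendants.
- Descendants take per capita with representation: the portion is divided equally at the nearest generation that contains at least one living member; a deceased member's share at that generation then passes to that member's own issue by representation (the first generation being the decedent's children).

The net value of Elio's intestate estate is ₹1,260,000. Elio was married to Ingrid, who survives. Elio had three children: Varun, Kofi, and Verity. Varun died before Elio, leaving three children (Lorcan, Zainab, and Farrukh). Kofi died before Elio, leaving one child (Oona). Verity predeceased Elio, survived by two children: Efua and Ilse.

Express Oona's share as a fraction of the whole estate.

Oona receives 1/10 of the estate.

Ingrid takes two-fifths of ₹1,260,000 = ₹504,000. The remaining ₹756,000 passes to the descendants.
No child survives, so the initial division is made at the grandchildren's generation.
The descendants' portion (₹756,000) is divided into 6 shares of ₹126,000: Lorcan, Zainab, Farrukh, Oona, Efua, and Ilse each take ₹126,000.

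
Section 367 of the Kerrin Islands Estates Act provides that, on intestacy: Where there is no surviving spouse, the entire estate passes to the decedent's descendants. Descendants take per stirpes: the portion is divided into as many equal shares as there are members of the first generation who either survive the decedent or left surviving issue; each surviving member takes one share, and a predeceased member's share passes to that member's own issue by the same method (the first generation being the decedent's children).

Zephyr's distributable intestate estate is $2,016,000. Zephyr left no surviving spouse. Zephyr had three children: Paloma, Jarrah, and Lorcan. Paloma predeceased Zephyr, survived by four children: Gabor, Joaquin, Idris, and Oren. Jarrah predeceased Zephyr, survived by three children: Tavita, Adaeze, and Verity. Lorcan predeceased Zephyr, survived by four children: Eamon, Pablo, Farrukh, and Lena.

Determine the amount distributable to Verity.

Verity receives $224,000.

The entire $2,016,000 passes to the descendants.
That amount ($2,016,000) is divided into 3 shares of $672,000: Paloma's $672,000 share passes to Paloma's issue; Jarrah's $672,000 share passes to Jarrah's issue; Lorcan's $672,000 share passes to Lorcan's issue.
Paloma's share ($672,000) is divided into 4 shares of $168,000: Gabor, Joaquin, Idris, and Oren each take $168,000.
Jarrah's share ($672,000) is divided into 3 shares of $224,000: Tavita, Adaeze, and Verity each take $224,000.
Lorcan's share ($672,000) is divided into 4 shares of $168,000: Eamon, Pablo, Farrukh, and Lena each take $168,000.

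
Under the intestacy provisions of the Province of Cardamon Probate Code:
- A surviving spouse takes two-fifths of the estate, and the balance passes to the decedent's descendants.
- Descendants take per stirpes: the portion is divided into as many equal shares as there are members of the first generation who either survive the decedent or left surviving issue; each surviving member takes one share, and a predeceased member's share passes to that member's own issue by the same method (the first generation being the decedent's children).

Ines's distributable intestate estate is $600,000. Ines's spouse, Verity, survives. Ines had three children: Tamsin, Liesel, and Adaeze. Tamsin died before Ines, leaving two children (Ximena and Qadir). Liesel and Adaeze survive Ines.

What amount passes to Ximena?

Verity takes two-fifths of $600,000 = $240,000. The remaining $360,000 passes to the descendants.
The descendants' portion ($360,000) is divided into 3 shares of $120,000: Liesel and Adaeze each take $120,000; Tamsin's $120,000 share passes to Tamsin's issue.
Tamsin's share ($120,000) is divided into 2 shares of $60,000: Ximena and Qadir each take $60,000.

Ximena receives $60,000.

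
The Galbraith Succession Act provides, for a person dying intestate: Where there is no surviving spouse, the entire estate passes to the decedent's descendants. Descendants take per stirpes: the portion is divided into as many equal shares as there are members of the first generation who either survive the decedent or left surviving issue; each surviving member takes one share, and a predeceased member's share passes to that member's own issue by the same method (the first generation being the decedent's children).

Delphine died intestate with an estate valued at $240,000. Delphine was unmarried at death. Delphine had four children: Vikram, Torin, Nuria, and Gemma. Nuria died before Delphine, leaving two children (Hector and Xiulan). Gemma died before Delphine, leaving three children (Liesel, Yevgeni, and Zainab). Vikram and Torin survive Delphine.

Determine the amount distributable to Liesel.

The entire $240,000 passes to the descendants.
That amount ($240,000) is divided into 4 shares of $60,000: Vikram and Torin each take $60,000; Nuria's $60,000 share passes to Nuria's issue; Gemma's $60,000 share passes to Gemma's issue.
Nuria's share ($60,000) is divided into 2 shares of $30,000: Hector and Xiulan each take $30,000.
Gemma's share ($60,000) is divided into 3 shares of $20,000: Liesel, Yevgeni, and Zainab each take $20,000.

Liesel receives $20,000.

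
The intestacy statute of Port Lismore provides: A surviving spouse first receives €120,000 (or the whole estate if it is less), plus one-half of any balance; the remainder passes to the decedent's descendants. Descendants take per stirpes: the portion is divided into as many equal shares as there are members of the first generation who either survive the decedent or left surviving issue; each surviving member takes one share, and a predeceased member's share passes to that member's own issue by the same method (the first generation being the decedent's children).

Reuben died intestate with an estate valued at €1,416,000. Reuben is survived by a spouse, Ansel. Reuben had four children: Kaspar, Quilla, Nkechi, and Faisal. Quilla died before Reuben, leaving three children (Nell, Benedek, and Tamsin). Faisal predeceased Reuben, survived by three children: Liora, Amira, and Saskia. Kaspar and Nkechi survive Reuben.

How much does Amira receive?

Amira receives €54,000.

Ansel first takes €120,000, leaving a balance of €1,296,000. Ansel then takes one-half of the balance (€648,000), for a total of €768,000. The remaining €648,000 passes to the descendants.
The descendants' portion (€648,000) is divided into 4 shares of €162,000: Kaspar and Nkechi each take €162,000; Quilla's €162,000 share passes to Quilla's issue; Faisal's €162,000 share passes to Faisal's issue.
Quilla's share (€162,000) is divided into 3 shares of €54,000: Nell, Benedek, and Tamsin each take €54,000.
Faisal's share (€162,000) is divided into 3 shares of €54,000: Liora, Amira, and Saskia each take €54,000.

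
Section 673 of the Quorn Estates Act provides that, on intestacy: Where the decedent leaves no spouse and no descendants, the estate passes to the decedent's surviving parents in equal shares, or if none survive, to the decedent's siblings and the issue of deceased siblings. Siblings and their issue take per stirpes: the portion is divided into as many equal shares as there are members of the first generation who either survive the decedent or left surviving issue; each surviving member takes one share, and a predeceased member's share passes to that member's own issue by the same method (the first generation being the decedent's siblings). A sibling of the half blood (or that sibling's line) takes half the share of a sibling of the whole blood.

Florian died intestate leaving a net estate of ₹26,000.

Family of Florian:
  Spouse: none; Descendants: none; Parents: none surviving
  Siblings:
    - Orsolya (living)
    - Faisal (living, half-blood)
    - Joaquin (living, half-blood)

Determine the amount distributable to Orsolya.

The entire ₹26,000 passes to the siblings and their issue.
Counting each half-blood sibling's line as half a unit, there are 2 units in ₹26,000, so one unit is ₹13,000. Whole-blood lines (Orsolya) take ₹13,000 each; half-blood lines (Faisal and Joaquin) take ₹6,500 each.

Orsolya receives ₹13,000.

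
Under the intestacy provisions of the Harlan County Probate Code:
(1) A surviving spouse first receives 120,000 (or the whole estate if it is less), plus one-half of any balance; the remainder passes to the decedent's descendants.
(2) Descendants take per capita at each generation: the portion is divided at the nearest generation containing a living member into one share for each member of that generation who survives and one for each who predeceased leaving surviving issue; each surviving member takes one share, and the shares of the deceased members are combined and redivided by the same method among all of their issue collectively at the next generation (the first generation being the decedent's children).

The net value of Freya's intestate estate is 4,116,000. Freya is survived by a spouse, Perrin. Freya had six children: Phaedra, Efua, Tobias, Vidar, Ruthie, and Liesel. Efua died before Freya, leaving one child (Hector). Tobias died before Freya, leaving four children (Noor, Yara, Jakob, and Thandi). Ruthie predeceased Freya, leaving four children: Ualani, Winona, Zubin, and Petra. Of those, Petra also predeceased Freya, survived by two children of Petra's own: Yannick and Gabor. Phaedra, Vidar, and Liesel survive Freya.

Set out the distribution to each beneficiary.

Perrin: 2,118,000; Phaedra: 333,000; Hector: 111,000; Noor: 111,000; Yara: 111,000; Jakob: 111,000; Thandi: 111,000; Vidar: 333,000; Ualani: 111,000; Winona: 111,000; Zubin: 111,000; Yannick: 55,500; Gabor: 55,500; Liesel: 333,000

Perrin first takes 120,000, leaving a balance of 3,996,000. Perrin then takes one-half of the balance (1,998,000), for a total of 2,118,000. The remaining 1,998,000 passes to the descendants.
The descendants' portion (1,998,000) is divided at the children's generation into 6 shares of 333,000. Phaedra, Vidar, and Liesel each take 333,000. The 3 shares of the deceased (Efua, Tobias, and Ruthie) are combined into a pool of 999,000.
That pool (999,000) is divided at the grandchildren's generation into 9 shares of 111,000. Hector, Noor, Yara, Jakob, Thandi, Ualani, Winona, and Zubin each take 111,000. The remaining share for the deceased Petra (111,000) is carried to the next generation.
That pool (111,000) is divided at the great-grandchildren's generation equally among Yannick and Gabor: 55,500 each.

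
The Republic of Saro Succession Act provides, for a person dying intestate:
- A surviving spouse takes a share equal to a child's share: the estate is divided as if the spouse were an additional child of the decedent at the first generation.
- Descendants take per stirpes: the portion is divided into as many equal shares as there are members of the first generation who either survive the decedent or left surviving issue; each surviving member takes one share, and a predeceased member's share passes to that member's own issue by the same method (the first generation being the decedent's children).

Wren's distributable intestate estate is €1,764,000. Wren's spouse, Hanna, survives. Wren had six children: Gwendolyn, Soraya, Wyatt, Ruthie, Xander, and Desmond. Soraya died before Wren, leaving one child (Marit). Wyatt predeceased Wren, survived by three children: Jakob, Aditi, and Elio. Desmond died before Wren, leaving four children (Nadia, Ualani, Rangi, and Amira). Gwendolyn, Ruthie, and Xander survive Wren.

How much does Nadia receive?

Nadia receives €63,000.

The spouse counts as an additional share at the children's level, so there are 7 primary shares of €252,000. Hanna takes one such share (€252,000).
The children's combined portion (€1,512,000) is divided into 6 shares of €252,000: Gwendolyn, Ruthie, and Xander each take €252,000; Soraya's €252,000 share passes to Soraya's issue; Wyatt's €252,000 share passes to Wyatt's issue; Desmond's €252,000 share passes to Desmond's issue.
Soraya's share (€252,000) passes entirely to Marit.
Wyatt's share (€252,000) is divided into 3 shares of €84,000: Jakob, Aditi, and Elio each take €84,000.
Desmond's share (€252,000) is divided into 4 shares of €63,000: Nadia, Ualani, Rangi, and Amira each take €63,000.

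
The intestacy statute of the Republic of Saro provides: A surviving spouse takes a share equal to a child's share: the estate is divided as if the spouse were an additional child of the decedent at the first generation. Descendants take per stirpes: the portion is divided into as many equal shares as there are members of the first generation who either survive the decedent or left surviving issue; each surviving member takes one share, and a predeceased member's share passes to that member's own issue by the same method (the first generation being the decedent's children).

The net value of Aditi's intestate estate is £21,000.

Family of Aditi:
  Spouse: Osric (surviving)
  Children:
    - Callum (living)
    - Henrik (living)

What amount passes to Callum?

Callum receives £7,000.

The spouse counts as an additional share at the children's level, so there are 3 primary shares of £7,000. Osric takes one such share (£7,000).
The children's combined portion (£14,000) is divided into 2 shares of £7,000: Callum and Henrik each take £7,000.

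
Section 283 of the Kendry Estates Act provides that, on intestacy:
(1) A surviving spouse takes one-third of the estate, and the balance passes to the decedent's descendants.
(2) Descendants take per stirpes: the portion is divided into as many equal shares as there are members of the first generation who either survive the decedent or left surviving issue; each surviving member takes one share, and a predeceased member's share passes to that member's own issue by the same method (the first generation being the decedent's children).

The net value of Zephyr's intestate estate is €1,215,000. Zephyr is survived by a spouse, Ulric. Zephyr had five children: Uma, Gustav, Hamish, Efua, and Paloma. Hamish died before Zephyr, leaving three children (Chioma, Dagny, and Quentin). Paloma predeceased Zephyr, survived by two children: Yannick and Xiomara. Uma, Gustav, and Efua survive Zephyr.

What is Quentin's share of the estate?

Quentin receives €54,000.

Ulric takes one-third of €1,215,000 = €405,000. The remaining €810,000 passes to the descendants.
The descendants' portion (€810,000) is divided into 5 shares of €162,000: Uma, Gustav, and Efua each take €162,000; Hamish's €162,000 share passes to Hamish's issue; Paloma's €162,000 share passes to Paloma's issue.
Hamish's share (€162,000) is divided into 3 shares of €54,000: Chioma, Dagny, and Quentin each take €54,000.
Paloma's share (€162,000) is divided into 2 shares of €81,000: Yannick and Xiomara each take €81,000.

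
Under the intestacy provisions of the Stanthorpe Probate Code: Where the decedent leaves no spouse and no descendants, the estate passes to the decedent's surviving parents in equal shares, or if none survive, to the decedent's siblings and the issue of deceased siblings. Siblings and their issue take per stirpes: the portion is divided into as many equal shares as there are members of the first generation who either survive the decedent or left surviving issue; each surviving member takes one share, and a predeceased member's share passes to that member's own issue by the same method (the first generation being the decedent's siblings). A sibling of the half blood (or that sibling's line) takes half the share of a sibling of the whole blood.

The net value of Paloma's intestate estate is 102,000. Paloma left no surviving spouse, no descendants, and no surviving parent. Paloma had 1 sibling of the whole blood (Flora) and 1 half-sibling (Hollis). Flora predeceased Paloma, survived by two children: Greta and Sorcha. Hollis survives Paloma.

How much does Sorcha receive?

Sorcha receives 34,000.

The entire 102,000 passes to the siblings and their issue.
Counting each half-blood sibling's line as half a unit, there are 3/2 units in 102,000, so one unit is 68,000. Whole-blood lines (Flora) take 68,000 each; half-blood lines (Hollis) take 34,000 each.
Flora's share (68,000) is divided into 2 shares of 34,000: Greta and Sorcha each take 34,000.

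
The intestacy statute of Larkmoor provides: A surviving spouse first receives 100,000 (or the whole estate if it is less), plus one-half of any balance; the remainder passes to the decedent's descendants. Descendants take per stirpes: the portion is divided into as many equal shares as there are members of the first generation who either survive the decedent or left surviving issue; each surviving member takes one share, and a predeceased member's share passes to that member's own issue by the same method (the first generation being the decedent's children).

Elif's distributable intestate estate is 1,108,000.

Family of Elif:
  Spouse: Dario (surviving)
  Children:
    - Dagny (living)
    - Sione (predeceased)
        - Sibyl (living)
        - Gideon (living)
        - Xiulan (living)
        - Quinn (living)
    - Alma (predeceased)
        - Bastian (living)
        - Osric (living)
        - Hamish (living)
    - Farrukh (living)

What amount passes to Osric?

Osric receives 42,000.

Dario first takes 100,000, leaving a balance of 1,008,000. Dario then takes one-half of the balance (504,000), for a total of 604,000. The remaining 504,000 passes to the descendants.
The descendants' portion (504,000) is divided into 4 shares of 126,000: Dagny and Farrukh each take 126,000; Sione's 126,000 share passes to Sione's issue; Alma's 126,000 share passes to Alma's issue.
Sione's share (126,000) is divided into 4 shares of 31,500: Sibyl, Gideon, Xiulan, and Quinn each take 31,500.
Alma's share (126,000) is divided into 3 shares of 42,000: Bastian, Osric, and Hamish each take 42,000.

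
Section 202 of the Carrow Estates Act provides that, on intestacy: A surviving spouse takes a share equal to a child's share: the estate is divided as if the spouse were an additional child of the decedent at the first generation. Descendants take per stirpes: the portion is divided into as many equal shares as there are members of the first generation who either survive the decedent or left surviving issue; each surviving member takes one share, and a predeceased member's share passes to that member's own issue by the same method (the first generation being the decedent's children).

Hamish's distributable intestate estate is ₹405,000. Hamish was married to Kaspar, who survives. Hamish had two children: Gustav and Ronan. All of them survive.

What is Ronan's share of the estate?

Ronan receives ₹135,000.

The spouse counts as an additional share at the children's level, so there are 3 primary shares of ₹135,000. Kaspar takes one such share (₹135,000).
The children's combined portion (₹270,000) is divided into 2 shares of ₹135,000: Gustav and Ronan each take ₹135,000.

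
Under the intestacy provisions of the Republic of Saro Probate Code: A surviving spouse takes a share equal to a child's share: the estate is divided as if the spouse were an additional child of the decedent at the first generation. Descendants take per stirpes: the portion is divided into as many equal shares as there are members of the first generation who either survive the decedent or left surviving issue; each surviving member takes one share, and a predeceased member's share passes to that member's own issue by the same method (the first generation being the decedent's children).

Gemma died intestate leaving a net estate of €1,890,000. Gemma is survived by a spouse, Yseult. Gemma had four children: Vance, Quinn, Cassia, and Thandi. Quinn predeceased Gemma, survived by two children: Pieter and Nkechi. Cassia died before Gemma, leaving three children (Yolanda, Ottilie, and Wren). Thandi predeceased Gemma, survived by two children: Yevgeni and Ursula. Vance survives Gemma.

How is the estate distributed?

Yseult: €378,000; Vance: €378,000; Pieter: €189,000; Nkechi: €189,000; Yolanda: €126,000; Ottilie: €126,000; Wren: €126,000; Yevgeni: €189,000; Ursula: €189,000

The spouse counts as an additional share at the children's level, so there are 5 primary shares of €378,000. Yseult takes one such share (€378,000).
The children's combined portion (€1,512,000) is divided into 4 shares of €378,000: Vance takes €378,000; Quinn's €378,000 share passes to Quinn's issue; Cassia's €378,000 share passes to Cassia's issue; Thandi's €378,000 share passes to Thandi's issue.
Quinn's share (€378,000) is divided into 2 shares of €189,000: Pieter and Nkechi each take €189,000.
Cassia's share (€378,000) is divided into 3 shares of €126,000: Yolanda, Ottilie, and Wren each take €126,000.
Thandi's share (€378,000) is divided into 2 shares of €189,000: Yevgeni and Ursula each take €189,000.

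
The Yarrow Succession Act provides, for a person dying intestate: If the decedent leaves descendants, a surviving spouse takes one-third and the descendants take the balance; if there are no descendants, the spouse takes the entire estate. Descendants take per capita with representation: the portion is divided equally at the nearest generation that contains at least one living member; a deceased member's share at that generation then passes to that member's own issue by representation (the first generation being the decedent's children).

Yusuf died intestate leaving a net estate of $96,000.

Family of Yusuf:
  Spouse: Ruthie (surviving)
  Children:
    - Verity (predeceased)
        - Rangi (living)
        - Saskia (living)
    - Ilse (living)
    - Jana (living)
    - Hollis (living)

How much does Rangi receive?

Rangi receives $8,000.

Ruthie takes one-third of $96,000 = $32,000. The remaining $64,000 passes to the descendants.
The descendants' portion ($64,000) is divided into 4 shares of $16,000: Ilse, Jana, and Hollis each take $16,000; Verity's $16,000 share passes to Verity's issue.
Verity's share ($16,000) is divided into 2 shares of $8,000: Rangi and Saskia each take $8,000.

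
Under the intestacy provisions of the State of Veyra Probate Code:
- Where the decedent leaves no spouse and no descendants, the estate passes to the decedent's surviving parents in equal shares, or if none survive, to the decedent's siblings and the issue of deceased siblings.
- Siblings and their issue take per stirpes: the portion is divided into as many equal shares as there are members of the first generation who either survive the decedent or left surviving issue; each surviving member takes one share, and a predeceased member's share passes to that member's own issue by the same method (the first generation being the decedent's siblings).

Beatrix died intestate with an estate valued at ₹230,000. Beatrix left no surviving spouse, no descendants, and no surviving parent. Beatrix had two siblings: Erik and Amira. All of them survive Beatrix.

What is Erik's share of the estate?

Erik receives ₹115,000.

The entire ₹230,000 passes to the siblings and their issue.
That amount (₹230,000) is divided into 2 shares of ₹115,000: Erik and Amira each take ₹115,000.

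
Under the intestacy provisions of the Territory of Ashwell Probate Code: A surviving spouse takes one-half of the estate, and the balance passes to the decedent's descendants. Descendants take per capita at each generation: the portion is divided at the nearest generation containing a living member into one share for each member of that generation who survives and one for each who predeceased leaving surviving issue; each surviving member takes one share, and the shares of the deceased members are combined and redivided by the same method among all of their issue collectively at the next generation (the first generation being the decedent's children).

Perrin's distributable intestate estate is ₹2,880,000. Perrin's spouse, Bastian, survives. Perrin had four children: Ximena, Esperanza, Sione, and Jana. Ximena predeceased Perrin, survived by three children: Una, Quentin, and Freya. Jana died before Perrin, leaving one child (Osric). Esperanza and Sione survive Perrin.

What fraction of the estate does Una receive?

Bastian takes one-half of ₹2,880,000 = ₹1,440,000. The remaining ₹1,440,000 passes to the descendants.
The descendants' portion (₹1,440,000) is divided at the children's generation into 4 shares of ₹360,000. Esperanza and Sione each take ₹360,000. The 2 shares of the deceased (Ximena and Jana) are combined into a pool of ₹720,000.
That pool (₹720,000) is divided at the grandchildren's generation equally among Una, Quentin, Freya, and Osric: ₹180,000 each.

Una receives 1/16 of the estate.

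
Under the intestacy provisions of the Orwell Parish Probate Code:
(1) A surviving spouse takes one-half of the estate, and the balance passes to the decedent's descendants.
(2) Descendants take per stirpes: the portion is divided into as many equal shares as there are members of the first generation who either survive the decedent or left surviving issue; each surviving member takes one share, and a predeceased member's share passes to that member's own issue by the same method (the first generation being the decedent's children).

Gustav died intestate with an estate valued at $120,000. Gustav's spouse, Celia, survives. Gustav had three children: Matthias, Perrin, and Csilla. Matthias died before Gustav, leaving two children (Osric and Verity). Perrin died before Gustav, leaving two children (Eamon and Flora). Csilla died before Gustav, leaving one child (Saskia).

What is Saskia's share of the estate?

Celia takes one-half of $120,000 = $60,000. The remaining $60,000 passes to the descendants.
The descendants' portion ($60,000) is divided into 3 shares of $20,000: Matthias's $20,000 share passes to Matthias's issue; Perrin's $20,000 share passes to Perrin's issue; Csilla's $20,000 share passes to Csilla's issue.
Matthias's share ($20,000) is divided into 2 shares of $10,000: Osric and Verity each take $10,000.
Perrin's share ($20,000) is divided into 2 shares of $10,000: Eamon and Flora each take $10,000.
Csilla's share ($20,000) passes entirely to Saskia.

Saskia receives $20,000.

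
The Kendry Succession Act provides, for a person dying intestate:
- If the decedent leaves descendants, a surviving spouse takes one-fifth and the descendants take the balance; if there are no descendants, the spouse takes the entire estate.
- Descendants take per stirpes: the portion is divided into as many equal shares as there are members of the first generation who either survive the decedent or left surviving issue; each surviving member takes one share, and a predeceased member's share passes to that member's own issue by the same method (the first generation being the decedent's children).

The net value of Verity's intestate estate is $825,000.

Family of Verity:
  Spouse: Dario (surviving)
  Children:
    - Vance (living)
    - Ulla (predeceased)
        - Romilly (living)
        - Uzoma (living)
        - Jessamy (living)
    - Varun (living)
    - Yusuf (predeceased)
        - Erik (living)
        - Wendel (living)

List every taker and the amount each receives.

Dario: $165,000; Vance: $165,000; Romilly: $55,000; Uzoma: $55,000; Jessamy: $55,000; Varun: $165,000; Erik: $82,500; Wendel: $82,500

Dario takes one-fifth of $825,000 = $165,000. The remaining $660,000 passes to the descendants.
The descendants' portion ($660,000) is divided into 4 shares of $165,000: Vance and Varun each take $165,000; Ulla's $165,000 share passes to Ulla's issue; Yusuf's $165,000 share passes to Yusuf's issue.
Ulla's share ($165,000) is divided into 3 shares of $55,000: Romilly, Uzoma, and Jessamy each take $55,000.
Yusuf's share ($165,000) is divided into 2 shares of $82,500: Erik and Wendel each take $82,500.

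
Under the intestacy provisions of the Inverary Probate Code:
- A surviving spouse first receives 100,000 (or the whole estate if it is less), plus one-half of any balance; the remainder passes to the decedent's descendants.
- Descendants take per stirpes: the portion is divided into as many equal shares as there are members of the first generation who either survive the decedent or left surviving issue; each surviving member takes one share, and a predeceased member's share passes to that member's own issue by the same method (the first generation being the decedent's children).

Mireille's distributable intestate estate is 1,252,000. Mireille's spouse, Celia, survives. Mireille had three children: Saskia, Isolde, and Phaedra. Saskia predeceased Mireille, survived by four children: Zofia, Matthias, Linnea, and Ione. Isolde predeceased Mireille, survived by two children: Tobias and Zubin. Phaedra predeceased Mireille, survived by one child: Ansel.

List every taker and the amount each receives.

Celia first takes 100,000, leaving a balance of 1,152,000. Celia then takes one-half of the balance (576,000), for a total of 676,000. The remaining 576,000 passes to the descendants.
The descendants' portion (576,000) is divided into 3 shares of 192,000: Saskia's 192,000 share passes to Saskia's issue; Isolde's 192,000 share passes to Isolde's issue; Phaedra's 192,000 share passes to Phaedra's issue.
Saskia's share (192,000) is divided into 4 shares of 48,000: Zofia, Matthias, Linnea, and Ione each take 48,000.
Isolde's share (192,000) is divided into 2 shares of 96,000: Tobias and Zubin each take 96,000.
Phaedra's share (192,000) passes entirely to Ansel.

Celia: 676,000; Zofia: 48,000; Matthias: 48,000; Linnea: 48,000; Ione: 48,000; Tobias: 96,000; Zubin: 96,000; Ansel: 192,000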